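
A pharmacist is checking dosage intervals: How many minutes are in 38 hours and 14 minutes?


Hours: 38
Minutes: 14
Convert hours to minutes: 38 x 60 = 2280
Add remaining minutes: 2280 + 14 = 2294

2294


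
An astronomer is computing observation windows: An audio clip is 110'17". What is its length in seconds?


Minutes: 110
Seconds: 17
Convert minutes to seconds: 110 x 60 = 6600
Add remaining seconds: 6600 + 17 = 6617

6617


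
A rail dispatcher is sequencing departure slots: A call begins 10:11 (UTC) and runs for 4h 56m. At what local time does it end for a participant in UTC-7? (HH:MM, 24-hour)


Start: 10:11 in UTC
Step 1 - add duration:
  minutes: 11 + 56 = 67 (carry 1h)
  hours: 10 + 4 + 1 = 15
  end in UTC: 15:07
Step 2 - convert UTC -> UTC-7:
  offset difference: -7 - (0) = -7 hours
  15 + (-7) = 8 -> mod 24 = 8
Result: 08:07 in UTC-7

08:07


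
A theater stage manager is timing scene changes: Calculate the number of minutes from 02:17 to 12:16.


Start time: 02:17 = 137 minutes from midnight
End time: 12:16 = 736 minutes from midnight
Difference: 736 - 137 = 599 minutes
That is 9 hours and 59 minutes

599


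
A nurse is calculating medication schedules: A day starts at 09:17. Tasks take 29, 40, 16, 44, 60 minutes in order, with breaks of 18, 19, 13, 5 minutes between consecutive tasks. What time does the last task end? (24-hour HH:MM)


Start: 09:17 = 557 min from midnight
  after task 1 (29 min): 09:46
  after break (18 min): 10:04
  after task 2 (40 min): 10:44
  after break (19 min): 11:03
  after task 3 (16 min): 11:19
  after break (13 min): 11:32
  after task 4 (44 min): 12:16
  after break (5 min): 12:21
  after task 5 (60 min): 13:21
Total elapsed: 244 minutes
End time: 13:21

13:21


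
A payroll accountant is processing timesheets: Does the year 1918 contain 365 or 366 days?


Year: 1918
Check leap year rules:
Divisible by 4? No
1918 is not a leap year
Days: 365

365


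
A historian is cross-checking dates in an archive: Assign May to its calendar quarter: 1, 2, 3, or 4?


Month: May (month 5)
Q1: January-March (months 1-3)
Q2: April-June (months 4-6)
Q3: July-September (months 7-9)
Q4: October-December (months 10-12)
Month 5 falls in Q2

2


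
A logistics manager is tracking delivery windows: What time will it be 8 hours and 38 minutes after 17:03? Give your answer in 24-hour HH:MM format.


Start time: 17:03
Adding: 8 hours 38 minutes
Minutes: 3 + 38 = 41
Hours: 17 + 8 + 0 = 25
Hour wraparound: 25 mod 24 = 1
Result: 01:41

01:41


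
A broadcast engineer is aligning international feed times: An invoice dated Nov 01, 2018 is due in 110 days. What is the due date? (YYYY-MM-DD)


Start: 2018-11-01
Adding 110 days
Days remaining in November: 29
After November: 81 days still to add
December 2018: 31 days, 50 remaining
January 2019: 31 days, 19 remaining
February 2019 has 28 days, need 19
Result: 2019-02-19

2019-02-19


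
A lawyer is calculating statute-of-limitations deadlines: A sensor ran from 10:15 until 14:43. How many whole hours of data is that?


Start: 10:15
End: 14:43
Hour difference: 14 - 10 = 4 hours
Minute difference: 43 - 15 = 28 minutes
Total minutes: 268
Complete hours: 268 / 60 = 4 (remainder 28)

4


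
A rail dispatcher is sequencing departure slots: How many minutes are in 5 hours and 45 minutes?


Hours: 5
Extra minutes: 45
Minutes per hour: 60
Hours to minutes: 5 x 60 = 300
Total: 300 + 45 = 345

345


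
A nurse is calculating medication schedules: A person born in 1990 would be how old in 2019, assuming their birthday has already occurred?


Birth year: 1990
Current year: 2019
Age = current year - birth year
Age = 2019 - 1990 = 29

29


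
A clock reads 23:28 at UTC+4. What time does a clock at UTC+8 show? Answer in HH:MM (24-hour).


Local time: 23:28 at UTC+4 (offset 4h)
Target zone: UTC+8 (offset 8h)
Difference: 8 - (4) = 4 hours
Calculation: 23 + (4) = 27
Wraparound: (27) mod 24 = 3
Result: 03:28

03:28


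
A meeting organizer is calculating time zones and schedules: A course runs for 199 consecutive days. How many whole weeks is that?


Total days: 199
Days per week: 7
Division: 199 / 7 = 28 remainder 3
Complete weeks: 28
Remaining days: 3

28


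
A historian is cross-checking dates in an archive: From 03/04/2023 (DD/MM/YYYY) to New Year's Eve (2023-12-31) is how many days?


Start: April 03, 2023
End: December 31, 2023
Days left in April: 27
May: 31
June: 30
July: 31
August: 31
... plus remaining months
Sum of remaining months: 245
Total: 27 + 245 = 272

272


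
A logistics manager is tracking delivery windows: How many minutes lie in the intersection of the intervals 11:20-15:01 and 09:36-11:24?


Interval A: [680, 901] minutes from midnight
Interval B: [576, 684] minutes from midnight
Overlap start = max(680, 576) = 680
Overlap end = min(901, 684) = 684
Overlap = 684 - 680 = 4 minutes

4


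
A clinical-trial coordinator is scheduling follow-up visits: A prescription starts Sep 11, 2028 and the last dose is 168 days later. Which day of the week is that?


Start: 2028-09-11 (Monday)
Step 1 - find target date: add 168 days
  2028-09-11 + 168 days = 2029-02-26
Step 2 - day of week:
  168 mod 7 = 0
  Monday + 0 days -> Monday
Result: Monday (2029-02-26)

Monday


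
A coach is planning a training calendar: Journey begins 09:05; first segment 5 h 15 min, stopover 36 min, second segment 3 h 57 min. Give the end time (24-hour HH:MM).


Depart: 09:05
Leg 1: +315 min -> 14:20
Layover: +36 min -> 14:56
Leg 2: +237 min -> 18:53
Total travel: 588 minutes = 9h 48m
Arrival: 18:53

18:53


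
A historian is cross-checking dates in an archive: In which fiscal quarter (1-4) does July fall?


Month: July (month 7)
Q1: January-March (months 1-3)
Q2: April-June (months 4-6)
Q3: July-September (months 7-9)
Q4: October-December (months 10-12)
Month 7 falls in Q3

3


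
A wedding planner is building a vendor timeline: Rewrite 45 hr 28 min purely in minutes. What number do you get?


Hours: 45
Extra minutes: 28
Minutes per hour: 60
Hours to minutes: 45 x 60 = 2700
Total: 2700 + 28 = 2728

2728


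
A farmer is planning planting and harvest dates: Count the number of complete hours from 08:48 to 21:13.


Start: 08:48
End: 21:13
Hour difference: 21 - 8 = 13 hours
Minute difference: 13 - 48 = -35 minutes
Total minutes: 745
Complete hours: 745 / 60 = 12 (remainder 25)

12


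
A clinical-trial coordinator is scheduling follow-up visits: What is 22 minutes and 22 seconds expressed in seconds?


Minutes: 22
Extra seconds: 22
Seconds per minute: 60
Minutes to seconds: 22 x 60 = 1320
Total: 1320 + 22 = 1342

1342


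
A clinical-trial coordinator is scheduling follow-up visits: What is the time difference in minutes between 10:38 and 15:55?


Start time: 10:38 = 638 minutes from midnight
End time: 15:55 = 955 minutes from midnight
Difference: 955 - 638 = 317 minutes
That is 5 hours and 17 minutes

317


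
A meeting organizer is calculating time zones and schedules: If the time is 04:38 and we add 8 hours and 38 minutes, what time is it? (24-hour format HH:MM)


Start time: 04:38
Adding: 8 hours 38 minutes
Minutes: 38 + 38 = 76
Minute overflow: 76 >= 60, so carry 1 hour, minutes = 16
Hours: 4 + 8 + 1 = 13
Result: 13:16

13:16


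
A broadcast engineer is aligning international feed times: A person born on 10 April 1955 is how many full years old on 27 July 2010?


Birth: 1955-04-10
Reference: 2010-07-27
Year difference: 2010 - 1955 = 55
Has birthday (04-10) occurred by 07-27? Yes
Age in full years: 55

55


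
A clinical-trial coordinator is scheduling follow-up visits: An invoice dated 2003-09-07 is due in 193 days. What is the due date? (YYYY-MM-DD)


Start: 2003-09-07
Adding 193 days
Days remaining in September: 23
After September: 170 days still to add
October 2003: 31 days, 139 remaining
November 2003: 30 days, 109 remaining
December 2003: 31 days, 78 remaining
January 2004: 31 days, 47 remaining
Result: 2004-03-18

2004-03-18


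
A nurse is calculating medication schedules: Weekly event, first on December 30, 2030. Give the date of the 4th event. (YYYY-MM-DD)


First occurrence: 2030-12-30 (occurrence 1)
Each occurrence is 7 days after the previous.
Occurrence 4 is 3 weeks after the first.
3 weeks = 21 days
2030-12-30 + 21 days = 2031-01-20

2031-01-20


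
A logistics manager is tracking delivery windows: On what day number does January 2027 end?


Month: January
Year: 2027
January is a 31-day month
Total: 31 days

31


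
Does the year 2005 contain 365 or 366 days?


Year: 2005
Check leap year rules:
Divisible by 4? No
2005 is not a leap year
Days: 365

365


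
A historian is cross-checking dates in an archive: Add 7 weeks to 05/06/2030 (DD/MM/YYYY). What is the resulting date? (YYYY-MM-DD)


Start: 2030-06-05
Weeks to add: 7
Convert to days: 7 x 7 = 49 days
Add 49 days to 2030-06-05
Result: 2030-07-24

2030-07-24


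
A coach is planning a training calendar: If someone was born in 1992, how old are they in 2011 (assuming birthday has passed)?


Birth year: 1992
Current year: 2011
Age = current year - birth year
Age = 2011 - 1992 = 19

19


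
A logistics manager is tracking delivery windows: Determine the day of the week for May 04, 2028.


Date: 2028-05-04
January 1, 2028 is a Saturday
Day of year: 125
Offset from Jan 1: 124 days
124 mod 7 = 5
Result: Thursday

Thursday


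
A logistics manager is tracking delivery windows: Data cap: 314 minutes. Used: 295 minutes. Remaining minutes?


Total budget: 314 minutes
Time used: 295 minutes
Remaining: 314 - 295 = 19 minutes
Percent used: 93.9%
Percent remaining: 6.1%

19


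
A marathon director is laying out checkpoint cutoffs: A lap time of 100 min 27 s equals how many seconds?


Minutes: 100
Seconds: 27
Convert minutes to seconds: 100 x 60 = 6000
Add remaining seconds: 6000 + 27 = 6027

6027


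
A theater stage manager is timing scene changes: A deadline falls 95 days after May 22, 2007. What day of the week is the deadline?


Start: 2007-05-22 (Tuesday)
Step 1 - find target date: add 95 days
  2007-05-22 + 95 days = 2007-08-25
Step 2 - day of week:
  95 mod 7 = 4
  Tuesday + 4 days -> Saturday
Result: Saturday (2007-08-25)

Saturday


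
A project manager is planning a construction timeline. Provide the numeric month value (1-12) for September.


Calendar month order:
8. August
9. September <--
10. October
September is month number 9

9


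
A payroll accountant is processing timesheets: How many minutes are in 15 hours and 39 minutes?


Hours: 15
Minutes: 39
Convert hours to minutes: 15 x 60 = 900
Add remaining minutes: 900 + 39 = 939

939


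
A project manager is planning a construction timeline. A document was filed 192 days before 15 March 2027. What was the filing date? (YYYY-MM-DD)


Start: 2027-03-15
Subtracting 192 days
Days already passed in March: 15
After going back through March: 177 more days to subtract
February 2027: 28 days, 149 remaining
January 2027: 31 days, 118 remaining
December 2026: 31 days, 87 remaining
November 2026: 30 days, 57 remaining
Result: 2026-09-04

2026-09-04


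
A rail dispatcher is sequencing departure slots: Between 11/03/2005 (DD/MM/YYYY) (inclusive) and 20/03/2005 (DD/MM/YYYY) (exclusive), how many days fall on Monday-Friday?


Start: 2005-03-11 (Friday)
End (exclusive): 2005-03-20 (Sunday)
Total calendar days: 9
Full weeks: 9 // 7 = 1 -> 5 weekdays
Remaining 2 days starting on Friday:
  Fri(w), Sat(-) -> 1 weekdays
Total business days: 5 + 1 = 6

6


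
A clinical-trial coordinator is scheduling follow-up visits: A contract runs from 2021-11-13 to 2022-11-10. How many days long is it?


Start date: 2021-11-13
End date: 2022-11-10
Nov 2021: +18 days
Dec 2021: +31 days
Jan 2022: +31 days
... (10 more months)
Total: 362 days

362


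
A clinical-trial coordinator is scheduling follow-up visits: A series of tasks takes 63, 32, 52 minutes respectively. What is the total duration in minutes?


Durations: 63, 32, 52
Running sum: 63
+ 32 = 95
+ 52 = 147
Total duration: 147 minutes
That is 2 hours and 27 minutes

147


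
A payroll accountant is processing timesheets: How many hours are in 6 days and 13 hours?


Days: 6
Extra hours: 13
Hours per day: 24
Days to hours: 6 x 24 = 144
Total: 144 + 13 = 157

157


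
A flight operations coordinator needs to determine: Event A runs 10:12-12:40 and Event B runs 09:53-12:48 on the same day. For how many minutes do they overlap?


Interval A: [612, 760] minutes from midnight
Interval B: [593, 768] minutes from midnight
Overlap start = max(612, 593) = 612
Overlap end = min(760, 768) = 760
Overlap = 760 - 612 = 148 minutes

148


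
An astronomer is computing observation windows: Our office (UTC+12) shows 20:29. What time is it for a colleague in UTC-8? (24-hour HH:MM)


Local time: 20:29 at UTC+12 (offset 12h)
Target zone: UTC-8 (offset -8h)
Difference: -8 - (12) = -20 hours
Calculation: 20 + (-20) = 0
Result: 00:29

00:29


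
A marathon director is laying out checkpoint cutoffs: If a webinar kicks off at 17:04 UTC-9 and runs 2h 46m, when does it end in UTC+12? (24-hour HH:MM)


Start: 17:04 in UTC-9
Step 1 - add duration:
  minutes: 4 + 46 = 50
  hours: 17 + 2 + 0 = 19
  end in UTC-9: 19:50
Step 2 - convert UTC-9 -> UTC+12:
  offset difference: 12 - (-9) = 21 hours
  19 + (21) = 40 -> mod 24 = 16
Result: 16:50 in UTC+12

16:50


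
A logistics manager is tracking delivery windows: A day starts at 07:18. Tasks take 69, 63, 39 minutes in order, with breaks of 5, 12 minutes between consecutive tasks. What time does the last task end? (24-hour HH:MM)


Start: 07:18 = 438 min from midnight
  after task 1 (69 min): 08:27
  after break (5 min): 08:32
  after task 2 (63 min): 09:35
  after break (12 min): 09:47
  after task 3 (39 min): 10:26
Total elapsed: 188 minutes
End time: 10:26

10:26


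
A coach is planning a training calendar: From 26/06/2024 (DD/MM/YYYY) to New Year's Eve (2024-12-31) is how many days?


Start: June 26, 2024
End: December 31, 2024
Days left in June: 4
July: 31
August: 31
September: 30
October: 31
... plus remaining months
Sum of remaining months: 184
Total: 4 + 184 = 188

188


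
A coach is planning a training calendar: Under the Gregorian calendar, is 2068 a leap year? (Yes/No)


Year: 2068
Divisible by 4? 2068 / 4 = 517.0 -> Yes
Divisible by 100? 2068 / 100 = 20.68 -> No
Divisible by 4 but not 100, so it IS a leap year

Yes


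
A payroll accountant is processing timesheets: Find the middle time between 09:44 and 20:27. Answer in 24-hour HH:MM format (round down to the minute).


Start time: 09:44 = 584 minutes from midnight
End time: 20:27 = 1227 minutes from midnight
Sum: 584 + 1227 = 1811
Midpoint: 1811 / 2 = 905 minutes
Convert: 905 / 60 = 15 hours, 5 minutes
Result: 15:05

15:05


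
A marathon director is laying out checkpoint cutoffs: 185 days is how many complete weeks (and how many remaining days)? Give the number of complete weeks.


Total days: 185
Days per week: 7
Division: 185 / 7 = 26 remainder 3
Complete weeks: 26
Remaining days: 3

26


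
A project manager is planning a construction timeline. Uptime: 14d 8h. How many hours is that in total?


Days: 14
Extra hours: 8
Hours per day: 24
Days to hours: 14 x 24 = 336
Total: 336 + 8 = 344

344


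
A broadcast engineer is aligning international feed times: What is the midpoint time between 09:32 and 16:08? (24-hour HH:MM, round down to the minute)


Start time: 09:32 = 572 minutes from midnight
End time: 16:08 = 968 minutes from midnight
Sum: 572 + 968 = 1540
Midpoint: 1540 / 2 = 770 minutes
Convert: 770 / 60 = 12 hours, 50 minutes
Result: 12:50

12:50


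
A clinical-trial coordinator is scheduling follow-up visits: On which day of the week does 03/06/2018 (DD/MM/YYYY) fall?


Date: 2018-06-03
January 1, 2018 is a Monday
Day of year: 154
Offset from Jan 1: 153 days
153 mod 7 = 6
Result: Sunday

Sunday


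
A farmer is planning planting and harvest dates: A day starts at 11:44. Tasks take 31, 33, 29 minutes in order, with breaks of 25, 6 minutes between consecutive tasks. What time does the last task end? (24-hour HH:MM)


Start: 11:44 = 704 min from midnight
  after task 1 (31 min): 12:15
  after break (25 min): 12:40
  after task 2 (33 min): 13:13
  after break (6 min): 13:19
  after task 3 (29 min): 13:48
Total elapsed: 124 minutes
End time: 13:48

13:48


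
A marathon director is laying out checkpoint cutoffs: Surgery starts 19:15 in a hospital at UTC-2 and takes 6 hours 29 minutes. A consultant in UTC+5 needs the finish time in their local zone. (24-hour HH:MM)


Start: 19:15 in UTC-2
Step 1 - add duration:
  minutes: 15 + 29 = 44
  hours: 19 + 6 + 0 = 25
  end in UTC-2: 01:44
Step 2 - convert UTC-2 -> UTC+5:
  offset difference: 5 - (-2) = 7 hours
  1 + (7) = 8 -> mod 24 = 8
Result: 08:44 in UTC+5

08:44


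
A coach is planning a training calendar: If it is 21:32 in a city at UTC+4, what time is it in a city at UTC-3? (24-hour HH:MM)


Local time: 21:32 at UTC+4 (offset 4h)
Target zone: UTC-3 (offset -3h)
Difference: -3 - (4) = -7 hours
Calculation: 21 + (-7) = 14
Result: 14:32

14:32


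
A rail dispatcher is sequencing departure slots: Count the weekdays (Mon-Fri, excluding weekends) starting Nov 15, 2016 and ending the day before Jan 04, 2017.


Start: 2016-11-15 (Tuesday)
End (exclusive): 2017-01-04 (Wednesday)
Total calendar days: 50
Full weeks: 50 // 7 = 7 -> 35 weekdays
Remaining 1 days starting on Tuesday:
  Tue(w) -> 1 weekdays
Total business days: 35 + 1 = 36

36


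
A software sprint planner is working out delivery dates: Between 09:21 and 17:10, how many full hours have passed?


Start: 09:21
End: 17:10
Hour difference: 17 - 9 = 8 hours
Minute difference: 10 - 21 = -11 minutes
Total minutes: 469
Complete hours: 469 / 60 = 7 (remainder 49)

7


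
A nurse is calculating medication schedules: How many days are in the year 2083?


Year: 2083
Check leap year rules:
Divisible by 4? No
2083 is not a leap year
Days: 365

365


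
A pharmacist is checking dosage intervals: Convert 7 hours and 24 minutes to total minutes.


Hours: 7
Minutes: 24
Convert hours to minutes: 7 x 60 = 420
Add remaining minutes: 420 + 24 = 444

444


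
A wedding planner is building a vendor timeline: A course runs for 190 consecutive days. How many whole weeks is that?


Total days: 190
Days per week: 7
Division: 190 / 7 = 27 remainder 1
Complete weeks: 27
Remaining days: 1

27


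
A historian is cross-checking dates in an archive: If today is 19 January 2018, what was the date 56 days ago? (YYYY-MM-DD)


Start: 2018-01-19
Subtracting 56 days
Days already passed in January: 19
After going back through January: 37 more days to subtract
December 2017: 31 days, 6 remaining
November 2017 has 30 days, need 6
Result: 2017-11-24

2017-11-24


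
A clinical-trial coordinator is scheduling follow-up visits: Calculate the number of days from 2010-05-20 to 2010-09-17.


Start date: 2010-05-20
End date: 2010-09-17
May 2010: +12 days
Jun 2010: +30 days
Jul 2010: +31 days
Aug 2010: +31 days
Sep 2010: +16 days
Total: 120 days

120


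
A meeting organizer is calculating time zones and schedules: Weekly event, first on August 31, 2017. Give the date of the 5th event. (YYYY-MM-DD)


First occurrence: 2017-08-31 (occurrence 1)
Each occurrence is 7 days after the previous.
Occurrence 5 is 4 weeks after the first.
4 weeks = 28 days
2017-08-31 + 28 days = 2017-09-28

2017-09-28


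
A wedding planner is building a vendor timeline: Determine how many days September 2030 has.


Month: September
Year: 2030
September is a 30-day month
Total: 30 days

30


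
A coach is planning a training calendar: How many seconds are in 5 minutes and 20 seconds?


Minutes: 5
Extra seconds: 20
Seconds per minute: 60
Minutes to seconds: 5 x 60 = 300
Total: 300 + 20 = 320

320


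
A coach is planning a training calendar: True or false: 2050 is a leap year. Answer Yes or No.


Year: 2050
Divisible by 4? 2050 / 4 = 512.5 -> No
Not divisible by 4, so NOT a leap year

No


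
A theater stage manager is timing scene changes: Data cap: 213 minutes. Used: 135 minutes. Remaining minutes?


Total budget: 213 minutes
Time used: 135 minutes
Remaining: 213 - 135 = 78 minutes
Percent used: 63.4%
Percent remaining: 36.6%

78


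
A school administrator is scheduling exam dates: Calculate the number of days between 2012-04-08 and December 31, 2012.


Start: April 08, 2012
End: December 31, 2012
Days left in April: 22
May: 31
June: 30
July: 31
August: 31
... plus remaining months
Sum of remaining months: 245
Total: 22 + 245 = 267

267


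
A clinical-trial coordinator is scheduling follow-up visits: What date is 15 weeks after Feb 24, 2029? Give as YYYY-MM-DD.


Start: 2029-02-24
Weeks to add: 15
Convert to days: 15 x 7 = 105 days
Add 105 days to 2029-02-24
Result: 2029-06-09

2029-06-09


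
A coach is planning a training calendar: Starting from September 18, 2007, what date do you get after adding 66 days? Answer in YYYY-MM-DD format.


Start: 2007-09-18
Adding 66 days
Days remaining in September: 12
After September: 54 days still to add
October 2007: 31 days, 23 remaining
November 2007 has 30 days, need 23
Result: 2007-11-23

2007-11-23


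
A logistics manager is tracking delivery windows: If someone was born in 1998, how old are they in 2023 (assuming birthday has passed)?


Birth year: 1998
Current year: 2023
Age = current year - birth year
Age = 2023 - 1998 = 25

25


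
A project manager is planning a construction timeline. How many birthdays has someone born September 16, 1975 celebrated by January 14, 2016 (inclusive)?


Birth: 1975-09-16
Reference: 2016-01-14
Year difference: 2016 - 1975 = 41
Has birthday (09-16) occurred by 01-14? No
Birthday not yet reached this year -> subtract 1
Age in full years: 40

40


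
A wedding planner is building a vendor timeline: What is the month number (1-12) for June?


Calendar month order:
5. May
6. June <--
7. July
June is month number 6

6


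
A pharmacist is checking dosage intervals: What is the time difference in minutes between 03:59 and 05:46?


Start time: 03:59 = 239 minutes from midnight
End time: 05:46 = 346 minutes from midnight
Difference: 346 - 239 = 107 minutes
That is 1 hours and 47 minutes

107


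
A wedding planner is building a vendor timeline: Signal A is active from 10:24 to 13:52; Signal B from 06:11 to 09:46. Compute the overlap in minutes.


Interval A: [624, 832] minutes from midnight
Interval B: [371, 586] minutes from midnight
Overlap start = max(624, 371) = 624
Overlap end = min(832, 586) = 586
End <= start, so the intervals do not overlap: 0 minutes

0


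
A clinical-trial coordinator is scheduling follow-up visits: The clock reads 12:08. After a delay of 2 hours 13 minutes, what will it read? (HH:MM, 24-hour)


Start time: 12:08
Adding: 2 hours 13 minutes
Minutes: 8 + 13 = 21
Hours: 12 + 2 + 0 = 14
Result: 14:21

14:21


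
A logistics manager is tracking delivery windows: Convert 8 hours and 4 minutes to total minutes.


Hours: 8
Extra minutes: 4
Minutes per hour: 60
Hours to minutes: 8 x 60 = 480
Total: 480 + 4 = 484

484


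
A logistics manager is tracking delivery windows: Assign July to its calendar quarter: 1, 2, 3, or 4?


Month: July (month 7)
Q1: January-March (months 1-3)
Q2: April-June (months 4-6)
Q3: July-September (months 7-9)
Q4: October-December (months 10-12)
Month 7 falls in Q3

3


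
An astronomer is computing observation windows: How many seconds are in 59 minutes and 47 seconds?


Minutes: 59
Seconds: 47
Convert minutes to seconds: 59 x 60 = 3540
Add remaining seconds: 3540 + 47 = 3587

3587


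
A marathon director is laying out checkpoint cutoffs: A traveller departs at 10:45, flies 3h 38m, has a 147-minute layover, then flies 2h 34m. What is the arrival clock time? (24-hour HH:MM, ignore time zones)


Depart: 10:45
Leg 1: +218 min -> 14:23
Layover: +147 min -> 16:50
Leg 2: +154 min -> 19:24
Total travel: 519 minutes = 8h 39m
Arrival: 19:24

19:24


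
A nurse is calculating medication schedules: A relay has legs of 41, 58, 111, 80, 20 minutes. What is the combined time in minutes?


Durations: 41, 58, 111, 80, 20
Running sum: 41
+ 58 = 99
+ 111 = 210
+ 80 = 290
+ 20 = 310
Total duration: 310 minutes
That is 5 hours and 10 minutes

310


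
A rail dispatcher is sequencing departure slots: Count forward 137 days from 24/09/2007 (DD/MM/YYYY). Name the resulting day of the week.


Start: 2007-09-24 (Monday)
Step 1 - find target date: add 137 days
  2007-09-24 + 137 days = 2008-02-08
Step 2 - day of week:
  137 mod 7 = 4
  Monday + 4 days -> Friday
Result: Friday (2008-02-08)

Friday


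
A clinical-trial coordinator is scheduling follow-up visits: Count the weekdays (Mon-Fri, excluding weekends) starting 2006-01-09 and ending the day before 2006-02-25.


Start: 2006-01-09 (Monday)
End (exclusive): 2006-02-25 (Saturday)
Total calendar days: 47
Full weeks: 47 // 7 = 6 -> 30 weekdays
Remaining 5 days starting on Monday:
  Mon(w), Tue(w), Wed(w), Thu(w), Fri(w) -> 5 weekdays
Total business days: 30 + 5 = 35

35


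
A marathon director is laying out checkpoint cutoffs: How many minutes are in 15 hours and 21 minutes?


Hours: 15
Minutes: 21
Convert hours to minutes: 15 x 60 = 900
Add remaining minutes: 900 + 21 = 921

921


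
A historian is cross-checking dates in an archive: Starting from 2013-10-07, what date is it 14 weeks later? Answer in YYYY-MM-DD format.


Start: 2013-10-07
Weeks to add: 14
Convert to days: 14 x 7 = 98 days
Add 98 days to 2013-10-07
Result: 2014-01-13

2014-01-13


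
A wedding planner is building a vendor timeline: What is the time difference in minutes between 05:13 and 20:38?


Start time: 05:13 = 313 minutes from midnight
End time: 20:38 = 1238 minutes from midnight
Difference: 1238 - 313 = 925 minutes
That is 15 hours and 25 minutes

925


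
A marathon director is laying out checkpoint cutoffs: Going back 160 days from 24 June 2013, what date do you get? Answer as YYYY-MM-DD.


Start: 2013-06-24
Subtracting 160 days
Days already passed in June: 24
After going back through June: 136 more days to subtract
May 2013: 31 days, 105 remaining
April 2013: 30 days, 75 remaining
March 2013: 31 days, 44 remaining
February 2013: 28 days, 16 remaining
Result: 2013-01-15

2013-01-15


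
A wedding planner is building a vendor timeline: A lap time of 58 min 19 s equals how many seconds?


Minutes: 58
Seconds: 19
Convert minutes to seconds: 58 x 60 = 3480
Add remaining seconds: 3480 + 19 = 3499

3499


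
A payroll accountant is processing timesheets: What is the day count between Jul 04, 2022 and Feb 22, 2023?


Start date: 2022-07-04
End date: 2023-02-22
Jul 2022: +28 days
Aug 2022: +31 days
Sep 2022: +30 days
... (5 more months)
Total: 233 days

233


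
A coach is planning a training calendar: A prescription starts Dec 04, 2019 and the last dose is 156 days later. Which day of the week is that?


Start: 2019-12-04 (Wednesday)
Step 1 - find target date: add 156 days
  2019-12-04 + 156 days = 2020-05-08
Step 2 - day of week:
  156 mod 7 = 2
  Wednesday + 2 days -> Friday
Result: Friday (2020-05-08)

Friday


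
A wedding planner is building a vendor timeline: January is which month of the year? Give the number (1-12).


Calendar month order:
1. January <--
2. February
January is month number 1

1


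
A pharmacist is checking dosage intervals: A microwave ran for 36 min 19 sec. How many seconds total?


Minutes: 36
Extra seconds: 19
Seconds per minute: 60
Minutes to seconds: 36 x 60 = 2160
Total: 2160 + 19 = 2179

2179


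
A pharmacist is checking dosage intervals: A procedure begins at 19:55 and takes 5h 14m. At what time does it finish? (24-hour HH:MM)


Start time: 19:55
Adding: 5 hours 14 minutes
Minutes: 55 + 14 = 69
Minute overflow: 69 >= 60, so carry 1 hour, minutes = 9
Hours: 19 + 5 + 1 = 25
Hour wraparound: 25 mod 24 = 1
Result: 01:09

01:09


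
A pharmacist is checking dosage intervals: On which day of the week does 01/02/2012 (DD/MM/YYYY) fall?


Date: 2012-02-01
January 1, 2012 is a Sunday
Day of year: 32
Offset from Jan 1: 31 days
31 mod 7 = 3
Result: Wednesday

Wednesday


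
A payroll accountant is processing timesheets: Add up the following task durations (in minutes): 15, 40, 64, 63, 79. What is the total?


Durations: 15, 40, 64, 63, 79
Running sum: 15
+ 40 = 55
+ 64 = 119
+ 63 = 182
+ 79 = 261
Total duration: 261 minutes
That is 4 hours and 21 minutes

261


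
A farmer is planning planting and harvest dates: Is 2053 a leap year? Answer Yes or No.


Year: 2053
Divisible by 4? 2053 / 4 = 513.25 -> No
Not divisible by 4, so NOT a leap year

No


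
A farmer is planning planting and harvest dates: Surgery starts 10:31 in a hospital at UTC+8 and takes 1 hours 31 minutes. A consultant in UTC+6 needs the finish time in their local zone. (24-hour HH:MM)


Start: 10:31 in UTC+8
Step 1 - add duration:
  minutes: 31 + 31 = 62 (carry 1h)
  hours: 10 + 1 + 1 = 12
  end in UTC+8: 12:02
Step 2 - convert UTC+8 -> UTC+6:
  offset difference: 6 - (8) = -2 hours
  12 + (-2) = 10 -> mod 24 = 10
Result: 10:02 in UTC+6

10:02


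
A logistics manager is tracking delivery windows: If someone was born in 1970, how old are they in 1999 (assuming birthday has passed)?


Birth year: 1970
Current year: 1999
Age = current year - birth year
Age = 1999 - 1970 = 29

29


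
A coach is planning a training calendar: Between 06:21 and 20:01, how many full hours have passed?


Start: 06:21
End: 20:01
Hour difference: 20 - 6 = 14 hours
Minute difference: 1 - 21 = -20 minutes
Total minutes: 820
Complete hours: 820 / 60 = 13 (remainder 40)

13


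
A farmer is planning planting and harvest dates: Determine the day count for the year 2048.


Year: 2048
Check leap year rules:
Divisible by 4? Yes
Divisible by 100? No
2048 is a leap year
Days: 366

366


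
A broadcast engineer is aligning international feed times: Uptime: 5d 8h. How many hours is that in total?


Days: 5
Extra hours: 8
Hours per day: 24
Days to hours: 5 x 24 = 120
Total: 120 + 8 = 128

128


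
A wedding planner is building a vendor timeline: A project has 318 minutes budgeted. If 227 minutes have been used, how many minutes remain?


Total budget: 318 minutes
Time used: 227 minutes
Remaining: 318 - 227 = 91 minutes
Percent used: 71.4%
Percent remaining: 28.6%

91


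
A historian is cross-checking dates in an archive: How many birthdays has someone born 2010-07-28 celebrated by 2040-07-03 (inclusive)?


Birth: 2010-07-28
Reference: 2040-07-03
Year difference: 2040 - 2010 = 30
Has birthday (07-28) occurred by 07-03? No
Birthday not yet reached this year -> subtract 1
Age in full years: 29

29


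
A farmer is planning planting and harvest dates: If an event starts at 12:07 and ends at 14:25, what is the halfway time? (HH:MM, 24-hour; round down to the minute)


Start time: 12:07 = 727 minutes from midnight
End time: 14:25 = 865 minutes from midnight
Sum: 727 + 865 = 1592
Midpoint: 1592 / 2 = 796 minutes
Convert: 796 / 60 = 13 hours, 16 minutes
Result: 13:16

13:16


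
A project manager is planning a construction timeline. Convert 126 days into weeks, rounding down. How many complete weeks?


Total days: 126
Days per week: 7
Division: 126 / 7 = 18 remainder 0
Complete weeks: 18
Remaining days: 0

18


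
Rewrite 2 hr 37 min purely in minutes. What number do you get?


Hours: 2
Extra minutes: 37
Minutes per hour: 60
Hours to minutes: 2 x 60 = 120
Total: 120 + 37 = 157

157


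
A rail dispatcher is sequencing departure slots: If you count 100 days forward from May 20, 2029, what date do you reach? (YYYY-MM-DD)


Start: 2029-05-20
Adding 100 days
Days remaining in May: 11
After May: 89 days still to add
June 2029: 30 days, 59 remaining
July 2029: 31 days, 28 remaining
August 2029 has 31 days, need 28
Result: 2029-08-28

2029-08-28


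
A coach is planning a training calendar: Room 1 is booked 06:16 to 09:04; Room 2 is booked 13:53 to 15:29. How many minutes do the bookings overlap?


Interval A: [376, 544] minutes from midnight
Interval B: [833, 929] minutes from midnight
Overlap start = max(376, 833) = 833
Overlap end = min(544, 929) = 544
End <= start, so the intervals do not overlap: 0 minutes

0


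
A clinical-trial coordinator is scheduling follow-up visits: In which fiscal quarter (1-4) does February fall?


Month: February (month 2)
Q1: January-March (months 1-3)
Q2: April-June (months 4-6)
Q3: July-September (months 7-9)
Q4: October-December (months 10-12)
Month 2 falls in Q1

1


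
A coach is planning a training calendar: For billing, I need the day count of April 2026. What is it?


Month: April
Year: 2026
April is a 30-day month
Total: 30 days

30


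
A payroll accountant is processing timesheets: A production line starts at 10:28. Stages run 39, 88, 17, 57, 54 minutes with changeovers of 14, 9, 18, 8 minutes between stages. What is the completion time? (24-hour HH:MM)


Start: 10:28 = 628 min from midnight
  after task 1 (39 min): 11:07
  after break (14 min): 11:21
  after task 2 (88 min): 12:49
  after break (9 min): 12:58
  after task 3 (17 min): 13:15
  after break (18 min): 13:33
  after task 4 (57 min): 14:30
  after break (8 min): 14:38
  after task 5 (54 min): 15:32
Total elapsed: 304 minutes
End time: 15:32

15:32


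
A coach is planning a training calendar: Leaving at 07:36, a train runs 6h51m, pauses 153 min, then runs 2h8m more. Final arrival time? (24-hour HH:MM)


Depart: 07:36
Leg 1: +411 min -> 14:27
Layover: +153 min -> 17:00
Leg 2: +128 min -> 19:08
Total travel: 692 minutes = 11h 32m
Arrival: 19:08

19:08


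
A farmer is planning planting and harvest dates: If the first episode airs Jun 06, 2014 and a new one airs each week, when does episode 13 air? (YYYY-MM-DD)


First occurrence: 2014-06-06 (occurrence 1)
Each occurrence is 7 days after the previous.
Occurrence 13 is 12 weeks after the first.
12 weeks = 84 days
2014-06-06 + 84 days = 2014-08-29

2014-08-29


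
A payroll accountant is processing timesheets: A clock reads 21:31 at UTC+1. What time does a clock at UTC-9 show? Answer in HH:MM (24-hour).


Local time: 21:31 at UTC+1 (offset 1h)
Target zone: UTC-9 (offset -9h)
Difference: -9 - (1) = -10 hours
Calculation: 21 + (-10) = 11
Result: 11:31

11:31


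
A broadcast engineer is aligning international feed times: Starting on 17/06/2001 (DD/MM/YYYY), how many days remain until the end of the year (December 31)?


Start: June 17, 2001
End: December 31, 2001
Days left in June: 13
July: 31
August: 31
September: 30
October: 31
... plus remaining months
Sum of remaining months: 184
Total: 13 + 184 = 197

197


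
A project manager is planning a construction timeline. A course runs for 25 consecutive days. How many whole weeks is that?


Total days: 25
Days per week: 7
Division: 25 / 7 = 3 remainder 4
Complete weeks: 3
Remaining days: 4

3


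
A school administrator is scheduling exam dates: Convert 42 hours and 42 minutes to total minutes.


Hours: 42
Minutes: 42
Convert hours to minutes: 42 x 60 = 2520
Add remaining minutes: 2520 + 42 = 2562

2562


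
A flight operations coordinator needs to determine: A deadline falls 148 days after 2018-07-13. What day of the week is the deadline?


Start: 2018-07-13 (Friday)
Step 1 - find target date: add 148 days
  2018-07-13 + 148 days = 2018-12-08
Step 2 - day of week:
  148 mod 7 = 1
  Friday + 1 days -> Saturday
Result: Saturday (2018-12-08)

Saturday


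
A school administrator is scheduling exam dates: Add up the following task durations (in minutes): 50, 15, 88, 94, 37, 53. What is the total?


Durations: 50, 15, 88, 94, 37, 53
Running sum: 50
+ 15 = 65
+ 88 = 153
+ 94 = 247
+ 37 = 284
+ 53 = 337
Total duration: 337 minutes
That is 5 hours and 37 minutes

337


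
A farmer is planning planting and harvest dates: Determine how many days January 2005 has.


Month: January
Year: 2005
January is a 31-day month
Total: 31 days

31


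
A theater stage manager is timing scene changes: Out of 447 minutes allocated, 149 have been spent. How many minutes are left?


Total budget: 447 minutes
Time used: 149 minutes
Remaining: 447 - 149 = 298 minutes
Percent used: 33.3%
Percent remaining: 66.7%

298


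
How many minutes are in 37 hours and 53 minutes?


Hours: 37
Extra minutes: 53
Minutes per hour: 60
Hours to minutes: 37 x 60 = 2220
Total: 2220 + 53 = 2273

2273


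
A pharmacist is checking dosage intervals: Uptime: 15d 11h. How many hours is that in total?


Days: 15
Extra hours: 11
Hours per day: 24
Days to hours: 15 x 24 = 360
Total: 360 + 11 = 371

371


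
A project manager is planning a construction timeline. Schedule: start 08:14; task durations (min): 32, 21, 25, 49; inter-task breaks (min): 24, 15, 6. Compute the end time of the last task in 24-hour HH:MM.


Start: 08:14 = 494 min from midnight
  after task 1 (32 min): 08:46
  after break (24 min): 09:10
  after task 2 (21 min): 09:31
  after break (15 min): 09:46
  after task 3 (25 min): 10:11
  after break (6 min): 10:17
  after task 4 (49 min): 11:06
Total elapsed: 172 minutes
End time: 11:06

11:06


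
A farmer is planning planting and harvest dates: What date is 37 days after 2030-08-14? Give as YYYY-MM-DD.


Start: 2030-08-14
Adding 37 days
Days remaining in August: 17
After August: 20 days still to add
September 2030 has 30 days, need 20
Result: 2030-09-20

2030-09-20


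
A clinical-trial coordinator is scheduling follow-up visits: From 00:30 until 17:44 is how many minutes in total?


Start time: 00:30 = 30 minutes from midnight
End time: 17:44 = 1064 minutes from midnight
Difference: 1064 - 30 = 1034 minutes
That is 17 hours and 14 minutes

1034


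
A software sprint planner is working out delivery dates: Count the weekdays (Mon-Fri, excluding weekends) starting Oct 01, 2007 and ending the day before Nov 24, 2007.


Start: 2007-10-01 (Monday)
End (exclusive): 2007-11-24 (Saturday)
Total calendar days: 54
Full weeks: 54 // 7 = 7 -> 35 weekdays
Remaining 5 days starting on Monday:
  Mon(w), Tue(w), Wed(w), Thu(w), Fri(w) -> 5 weekdays
Total business days: 35 + 5 = 40

40


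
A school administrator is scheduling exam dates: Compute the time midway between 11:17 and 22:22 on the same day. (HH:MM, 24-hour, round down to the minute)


Start time: 11:17 = 677 minutes from midnight
End time: 22:22 = 1342 minutes from midnight
Sum: 677 + 1342 = 2019
Midpoint: 2019 / 2 = 1009 minutes
Convert: 1009 / 60 = 16 hours, 49 minutes
Result: 16:49

16:49


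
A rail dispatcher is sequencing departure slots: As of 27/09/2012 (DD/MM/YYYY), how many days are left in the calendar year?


Start: September 27, 2012
End: December 31, 2012
Days left in September: 3
October: 31
November: 30
December: 31
Sum of remaining months: 92
Total: 3 + 92 = 95

95


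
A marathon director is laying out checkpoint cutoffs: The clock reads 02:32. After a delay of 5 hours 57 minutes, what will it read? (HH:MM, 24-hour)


Start time: 02:32
Adding: 5 hours 57 minutes
Minutes: 32 + 57 = 89
Minute overflow: 89 >= 60, so carry 1 hour, minutes = 29
Hours: 2 + 5 + 1 = 8
Result: 08:29

08:29


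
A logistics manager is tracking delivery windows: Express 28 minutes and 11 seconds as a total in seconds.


Minutes: 28
Seconds: 11
Convert minutes to seconds: 28 x 60 = 1680
Add remaining seconds: 1680 + 11 = 1691

1691


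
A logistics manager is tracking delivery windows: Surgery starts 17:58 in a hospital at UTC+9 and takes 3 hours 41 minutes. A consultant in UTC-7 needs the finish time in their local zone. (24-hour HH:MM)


Start: 17:58 in UTC+9
Step 1 - add duration:
  minutes: 58 + 41 = 99 (carry 1h)
  hours: 17 + 3 + 1 = 21
  end in UTC+9: 21:39
Step 2 - convert UTC+9 -> UTC-7:
  offset difference: -7 - (9) = -16 hours
  21 + (-16) = 5 -> mod 24 = 5
Result: 05:39 in UTC-7

05:39
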